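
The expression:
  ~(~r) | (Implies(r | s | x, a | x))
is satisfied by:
  {r: True, a: True, x: True, s: False}
  {r: True, a: True, s: False, x: False}
  {r: True, x: True, s: False, a: False}
  {r: True, s: False, x: False, a: False}
  {a: True, x: True, s: False, r: False}
  {a: True, s: False, x: False, r: False}
  {x: True, a: False, s: False, r: False}
  {a: False, s: False, x: False, r: False}
  {a: True, r: True, s: True, x: True}
  {a: True, r: True, s: True, x: False}
  {r: True, s: True, x: True, a: False}
  {r: True, s: True, a: False, x: False}
  {x: True, s: True, a: True, r: False}
  {s: True, a: True, r: False, x: False}
  {s: True, x: True, r: False, a: False}


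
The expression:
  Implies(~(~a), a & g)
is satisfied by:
  {g: True, a: False}
  {a: False, g: False}
  {a: True, g: True}


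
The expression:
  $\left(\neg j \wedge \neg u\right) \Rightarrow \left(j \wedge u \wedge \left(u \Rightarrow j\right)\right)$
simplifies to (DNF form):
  $j \vee u$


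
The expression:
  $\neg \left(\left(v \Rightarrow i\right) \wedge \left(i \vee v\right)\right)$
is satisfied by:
  {i: False}


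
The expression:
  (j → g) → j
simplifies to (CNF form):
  j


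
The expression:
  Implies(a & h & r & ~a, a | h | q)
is always true.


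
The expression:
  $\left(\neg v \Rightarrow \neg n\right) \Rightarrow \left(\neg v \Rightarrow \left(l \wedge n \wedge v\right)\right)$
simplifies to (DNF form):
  $n \vee v$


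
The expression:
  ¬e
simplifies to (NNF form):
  ¬e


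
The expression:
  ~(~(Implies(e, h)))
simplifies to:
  h | ~e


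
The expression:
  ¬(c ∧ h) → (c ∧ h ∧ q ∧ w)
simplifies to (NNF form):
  c ∧ h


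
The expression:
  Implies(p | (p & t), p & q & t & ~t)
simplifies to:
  ~p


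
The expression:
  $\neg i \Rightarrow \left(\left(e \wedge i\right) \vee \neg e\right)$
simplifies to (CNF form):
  $i \vee \neg e$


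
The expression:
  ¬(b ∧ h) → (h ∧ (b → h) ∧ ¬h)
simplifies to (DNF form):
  b ∧ h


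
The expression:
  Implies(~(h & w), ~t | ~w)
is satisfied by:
  {h: True, w: False, t: False}
  {w: False, t: False, h: False}
  {t: True, h: True, w: False}
  {t: True, w: False, h: False}
  {h: True, w: True, t: False}
  {w: True, h: False, t: False}
  {t: True, w: True, h: True}


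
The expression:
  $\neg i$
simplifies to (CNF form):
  $\neg i$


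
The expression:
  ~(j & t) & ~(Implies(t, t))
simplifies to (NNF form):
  False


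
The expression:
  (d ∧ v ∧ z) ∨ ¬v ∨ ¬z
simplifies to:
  d ∨ ¬v ∨ ¬z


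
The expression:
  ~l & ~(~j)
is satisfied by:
  {j: True, l: False}


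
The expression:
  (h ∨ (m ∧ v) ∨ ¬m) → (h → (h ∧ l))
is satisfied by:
  {l: True, h: False}
  {h: False, l: False}
  {h: True, l: True}


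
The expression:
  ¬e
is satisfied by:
  {e: False}


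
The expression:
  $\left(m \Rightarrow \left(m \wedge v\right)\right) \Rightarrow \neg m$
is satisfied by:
  {m: False, v: False}
  {v: True, m: False}
  {m: True, v: False}


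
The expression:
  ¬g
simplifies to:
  ¬g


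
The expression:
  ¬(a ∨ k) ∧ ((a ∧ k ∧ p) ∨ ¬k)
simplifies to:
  ¬a ∧ ¬k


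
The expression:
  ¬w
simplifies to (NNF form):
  ¬w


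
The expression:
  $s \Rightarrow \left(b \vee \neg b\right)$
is always true.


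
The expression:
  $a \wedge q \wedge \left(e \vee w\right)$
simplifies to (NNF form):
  $a \wedge q \wedge \left(e \vee w\right)$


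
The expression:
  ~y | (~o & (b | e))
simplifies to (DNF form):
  ~y | (b & ~o) | (e & ~o)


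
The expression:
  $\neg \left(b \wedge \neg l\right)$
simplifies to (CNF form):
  $l \vee \neg b$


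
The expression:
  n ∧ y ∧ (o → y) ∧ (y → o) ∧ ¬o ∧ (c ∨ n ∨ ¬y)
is never true.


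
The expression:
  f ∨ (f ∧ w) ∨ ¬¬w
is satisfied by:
  {w: True, f: True}
  {w: True, f: False}
  {f: True, w: False}


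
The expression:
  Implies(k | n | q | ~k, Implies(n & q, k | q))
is always true.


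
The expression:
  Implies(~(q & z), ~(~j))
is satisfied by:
  {q: True, j: True, z: True}
  {q: True, j: True, z: False}
  {j: True, z: True, q: False}
  {j: True, z: False, q: False}
  {q: True, z: True, j: False}


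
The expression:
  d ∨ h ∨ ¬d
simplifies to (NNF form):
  True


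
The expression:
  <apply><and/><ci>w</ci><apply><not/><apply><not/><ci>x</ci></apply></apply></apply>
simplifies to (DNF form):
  <apply><and/><ci>w</ci><ci>x</ci></apply>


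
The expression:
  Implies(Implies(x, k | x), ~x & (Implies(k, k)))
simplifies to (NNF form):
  ~x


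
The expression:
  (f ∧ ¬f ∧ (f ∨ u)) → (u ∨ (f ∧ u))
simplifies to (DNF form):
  True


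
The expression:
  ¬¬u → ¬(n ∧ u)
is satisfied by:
  {u: False, n: False}
  {n: True, u: False}
  {u: True, n: False}


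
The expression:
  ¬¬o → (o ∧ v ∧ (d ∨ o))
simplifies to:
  v ∨ ¬o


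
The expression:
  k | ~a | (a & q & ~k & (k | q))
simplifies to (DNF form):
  k | q | ~a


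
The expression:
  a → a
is always true.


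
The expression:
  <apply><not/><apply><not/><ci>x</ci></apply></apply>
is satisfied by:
  {x: True}


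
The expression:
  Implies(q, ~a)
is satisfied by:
  {q: False, a: False}
  {a: True, q: False}
  {q: True, a: False}


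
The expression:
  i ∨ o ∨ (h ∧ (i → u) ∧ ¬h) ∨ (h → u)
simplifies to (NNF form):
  i ∨ o ∨ u ∨ ¬h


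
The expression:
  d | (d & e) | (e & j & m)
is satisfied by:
  {d: True, m: True, j: True, e: True}
  {d: True, m: True, j: True, e: False}
  {d: True, m: True, e: True, j: False}
  {d: True, m: True, e: False, j: False}
  {d: True, j: True, e: True, m: False}
  {d: True, j: True, e: False, m: False}
  {d: True, j: False, e: True, m: False}
  {d: True, j: False, e: False, m: False}
  {m: True, j: True, e: True, d: False}


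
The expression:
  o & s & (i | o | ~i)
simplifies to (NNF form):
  o & s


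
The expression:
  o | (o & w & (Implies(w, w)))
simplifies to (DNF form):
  o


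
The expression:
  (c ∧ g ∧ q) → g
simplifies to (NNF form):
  True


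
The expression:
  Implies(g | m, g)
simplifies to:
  g | ~m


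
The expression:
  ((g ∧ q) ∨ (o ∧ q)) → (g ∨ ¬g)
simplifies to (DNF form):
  True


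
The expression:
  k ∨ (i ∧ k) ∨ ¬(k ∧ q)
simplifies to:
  True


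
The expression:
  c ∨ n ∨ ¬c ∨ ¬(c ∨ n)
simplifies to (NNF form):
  True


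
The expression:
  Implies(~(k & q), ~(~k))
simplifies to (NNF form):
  k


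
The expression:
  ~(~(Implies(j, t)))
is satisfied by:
  {t: True, j: False}
  {j: False, t: False}
  {j: True, t: True}


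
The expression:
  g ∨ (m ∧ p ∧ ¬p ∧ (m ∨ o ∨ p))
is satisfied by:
  {g: True}


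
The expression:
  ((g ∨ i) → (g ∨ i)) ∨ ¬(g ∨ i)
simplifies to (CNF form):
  True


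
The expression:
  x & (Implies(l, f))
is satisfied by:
  {f: True, x: True, l: False}
  {x: True, l: False, f: False}
  {f: True, l: True, x: True}


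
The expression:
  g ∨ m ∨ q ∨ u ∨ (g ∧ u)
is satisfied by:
  {m: True, q: True, g: True, u: True}
  {m: True, q: True, g: True, u: False}
  {m: True, q: True, u: True, g: False}
  {m: True, q: True, u: False, g: False}
  {m: True, g: True, u: True, q: False}
  {m: True, g: True, u: False, q: False}
  {m: True, g: False, u: True, q: False}
  {m: True, g: False, u: False, q: False}
  {q: True, g: True, u: True, m: False}
  {q: True, g: True, u: False, m: False}
  {q: True, u: True, g: False, m: False}
  {q: True, u: False, g: False, m: False}
  {g: True, u: True, q: False, m: False}
  {g: True, q: False, u: False, m: False}
  {u: True, q: False, g: False, m: False}


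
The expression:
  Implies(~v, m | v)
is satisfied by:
  {m: True, v: True}
  {m: True, v: False}
  {v: True, m: False}


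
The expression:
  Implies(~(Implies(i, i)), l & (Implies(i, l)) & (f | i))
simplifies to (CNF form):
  True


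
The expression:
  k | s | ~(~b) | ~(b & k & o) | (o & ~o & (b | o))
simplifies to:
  True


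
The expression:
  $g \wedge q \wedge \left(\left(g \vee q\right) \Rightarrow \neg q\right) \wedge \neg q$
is never true.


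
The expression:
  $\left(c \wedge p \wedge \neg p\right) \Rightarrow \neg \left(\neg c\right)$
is always true.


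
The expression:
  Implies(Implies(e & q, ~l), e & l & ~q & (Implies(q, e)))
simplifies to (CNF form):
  e & l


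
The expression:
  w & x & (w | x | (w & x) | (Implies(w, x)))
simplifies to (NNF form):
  w & x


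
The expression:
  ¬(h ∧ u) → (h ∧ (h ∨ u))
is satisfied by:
  {h: True}


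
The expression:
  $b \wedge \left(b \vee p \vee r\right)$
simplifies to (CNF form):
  $b$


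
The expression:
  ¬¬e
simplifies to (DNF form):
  e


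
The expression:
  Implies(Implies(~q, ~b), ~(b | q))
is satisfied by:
  {q: False}


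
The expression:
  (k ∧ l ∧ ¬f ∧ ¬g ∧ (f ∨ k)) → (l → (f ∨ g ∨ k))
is always true.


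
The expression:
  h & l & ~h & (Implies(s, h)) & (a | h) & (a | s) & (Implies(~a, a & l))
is never true.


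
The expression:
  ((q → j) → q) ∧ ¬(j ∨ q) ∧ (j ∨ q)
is never true.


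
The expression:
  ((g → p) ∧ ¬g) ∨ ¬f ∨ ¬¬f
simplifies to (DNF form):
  True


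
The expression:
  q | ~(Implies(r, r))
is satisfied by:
  {q: True}


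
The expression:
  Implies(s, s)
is always true.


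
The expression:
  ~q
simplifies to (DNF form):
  ~q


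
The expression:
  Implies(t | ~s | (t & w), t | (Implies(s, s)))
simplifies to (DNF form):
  True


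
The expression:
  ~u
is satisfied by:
  {u: False}


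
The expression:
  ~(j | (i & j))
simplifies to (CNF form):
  ~j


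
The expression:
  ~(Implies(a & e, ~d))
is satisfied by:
  {a: True, e: True, d: True}


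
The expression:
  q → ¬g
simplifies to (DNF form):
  ¬g ∨ ¬q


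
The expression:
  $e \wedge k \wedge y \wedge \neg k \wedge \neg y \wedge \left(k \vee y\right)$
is never true.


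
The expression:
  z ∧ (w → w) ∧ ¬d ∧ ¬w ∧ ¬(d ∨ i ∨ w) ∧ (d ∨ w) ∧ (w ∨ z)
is never true.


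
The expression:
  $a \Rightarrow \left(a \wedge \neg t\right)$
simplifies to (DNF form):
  $\neg a \vee \neg t$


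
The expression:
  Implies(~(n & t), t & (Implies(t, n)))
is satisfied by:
  {t: True, n: True}


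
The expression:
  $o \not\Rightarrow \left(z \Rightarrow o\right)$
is never true.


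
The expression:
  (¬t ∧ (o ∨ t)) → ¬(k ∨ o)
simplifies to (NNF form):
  t ∨ ¬o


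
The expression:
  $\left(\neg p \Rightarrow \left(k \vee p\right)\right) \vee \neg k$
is always true.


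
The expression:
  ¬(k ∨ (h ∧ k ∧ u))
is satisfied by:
  {k: False}


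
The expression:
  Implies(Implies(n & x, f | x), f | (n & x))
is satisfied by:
  {n: True, f: True, x: True}
  {n: True, f: True, x: False}
  {f: True, x: True, n: False}
  {f: True, x: False, n: False}
  {n: True, x: True, f: False}


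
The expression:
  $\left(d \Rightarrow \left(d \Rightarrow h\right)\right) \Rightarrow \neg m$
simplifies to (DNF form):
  $\left(d \wedge \neg h\right) \vee \neg m$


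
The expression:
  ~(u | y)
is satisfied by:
  {u: False, y: False}


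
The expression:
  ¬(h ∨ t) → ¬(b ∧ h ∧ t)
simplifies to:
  True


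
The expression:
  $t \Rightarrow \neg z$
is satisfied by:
  {t: False, z: False}
  {z: True, t: False}
  {t: True, z: False}


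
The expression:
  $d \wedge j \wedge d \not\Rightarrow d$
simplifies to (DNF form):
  $\text{False}$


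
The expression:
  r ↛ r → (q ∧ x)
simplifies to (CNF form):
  True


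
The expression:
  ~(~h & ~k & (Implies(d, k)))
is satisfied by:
  {d: True, k: True, h: True}
  {d: True, k: True, h: False}
  {d: True, h: True, k: False}
  {d: True, h: False, k: False}
  {k: True, h: True, d: False}
  {k: True, h: False, d: False}
  {h: True, k: False, d: False}


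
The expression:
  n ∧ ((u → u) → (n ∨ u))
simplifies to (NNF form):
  n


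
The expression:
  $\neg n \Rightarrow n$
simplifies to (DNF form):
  $n$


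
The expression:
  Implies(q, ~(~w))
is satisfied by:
  {w: True, q: False}
  {q: False, w: False}
  {q: True, w: True}


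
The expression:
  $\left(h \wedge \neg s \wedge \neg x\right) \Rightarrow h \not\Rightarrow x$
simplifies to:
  $\text{True}$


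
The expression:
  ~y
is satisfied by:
  {y: False}


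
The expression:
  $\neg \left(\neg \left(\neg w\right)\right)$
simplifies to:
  $\neg w$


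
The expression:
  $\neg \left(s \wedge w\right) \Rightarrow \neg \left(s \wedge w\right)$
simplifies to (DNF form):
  $\text{True}$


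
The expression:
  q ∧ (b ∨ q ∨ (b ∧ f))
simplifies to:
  q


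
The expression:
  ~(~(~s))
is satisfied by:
  {s: False}


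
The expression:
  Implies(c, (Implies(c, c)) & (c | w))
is always true.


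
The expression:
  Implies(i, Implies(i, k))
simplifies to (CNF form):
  k | ~i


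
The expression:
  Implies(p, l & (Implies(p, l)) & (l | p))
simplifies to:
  l | ~p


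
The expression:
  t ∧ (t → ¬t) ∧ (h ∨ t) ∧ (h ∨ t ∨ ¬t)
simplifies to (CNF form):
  False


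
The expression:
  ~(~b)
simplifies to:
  b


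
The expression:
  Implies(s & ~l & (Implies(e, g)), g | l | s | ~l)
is always true.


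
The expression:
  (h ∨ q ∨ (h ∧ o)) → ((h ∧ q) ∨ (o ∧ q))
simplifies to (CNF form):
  (h ∨ ¬h) ∧ (q ∨ ¬h) ∧ (h ∨ o ∨ ¬h) ∧ (h ∨ o ∨ ¬q) ∧ (h ∨ ¬h ∨ ¬q) ∧ (o ∨ q ∨ ¬h) ∧ (o ∨ q ∨ ¬q) ∧ (q ∨ ¬h ∨ ¬q)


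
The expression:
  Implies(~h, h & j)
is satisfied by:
  {h: True}


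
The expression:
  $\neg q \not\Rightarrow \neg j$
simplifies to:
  $j \wedge \neg q$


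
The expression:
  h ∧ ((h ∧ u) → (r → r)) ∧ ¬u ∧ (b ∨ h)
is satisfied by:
  {h: True, u: False}


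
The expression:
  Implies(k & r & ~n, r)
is always true.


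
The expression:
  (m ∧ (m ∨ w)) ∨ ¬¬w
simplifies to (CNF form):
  m ∨ w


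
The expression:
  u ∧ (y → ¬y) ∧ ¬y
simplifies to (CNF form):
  u ∧ ¬y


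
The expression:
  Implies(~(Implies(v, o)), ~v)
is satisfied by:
  {o: True, v: False}
  {v: False, o: False}
  {v: True, o: True}


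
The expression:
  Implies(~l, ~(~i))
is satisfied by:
  {i: True, l: True}
  {i: True, l: False}
  {l: True, i: False}


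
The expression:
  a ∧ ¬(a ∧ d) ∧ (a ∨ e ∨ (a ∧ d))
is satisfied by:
  {a: True, d: False}


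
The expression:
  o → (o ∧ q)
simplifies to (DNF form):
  q ∨ ¬o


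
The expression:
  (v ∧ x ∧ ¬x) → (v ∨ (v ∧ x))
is always true.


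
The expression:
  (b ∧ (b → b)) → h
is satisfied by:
  {h: True, b: False}
  {b: False, h: False}
  {b: True, h: True}


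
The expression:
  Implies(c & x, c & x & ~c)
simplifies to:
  ~c | ~x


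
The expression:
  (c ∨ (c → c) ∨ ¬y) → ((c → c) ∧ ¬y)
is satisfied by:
  {y: False}


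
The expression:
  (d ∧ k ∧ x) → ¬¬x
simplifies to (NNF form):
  True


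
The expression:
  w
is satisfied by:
  {w: True}


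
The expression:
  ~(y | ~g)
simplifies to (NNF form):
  g & ~y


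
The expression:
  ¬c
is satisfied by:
  {c: False}


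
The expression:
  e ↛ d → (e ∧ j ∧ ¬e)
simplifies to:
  d ∨ ¬e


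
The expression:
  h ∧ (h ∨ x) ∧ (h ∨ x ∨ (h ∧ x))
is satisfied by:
  {h: True}


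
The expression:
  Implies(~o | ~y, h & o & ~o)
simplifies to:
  o & y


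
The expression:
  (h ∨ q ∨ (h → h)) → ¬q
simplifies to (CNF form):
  ¬q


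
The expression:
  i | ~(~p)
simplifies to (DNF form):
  i | p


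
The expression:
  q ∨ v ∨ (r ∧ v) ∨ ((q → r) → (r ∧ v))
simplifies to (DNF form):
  q ∨ v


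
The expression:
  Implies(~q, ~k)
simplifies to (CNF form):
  q | ~k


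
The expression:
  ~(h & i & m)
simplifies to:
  ~h | ~i | ~m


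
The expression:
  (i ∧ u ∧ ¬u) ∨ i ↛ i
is never true.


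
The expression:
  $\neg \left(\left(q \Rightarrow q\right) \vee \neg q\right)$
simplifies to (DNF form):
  $\text{False}$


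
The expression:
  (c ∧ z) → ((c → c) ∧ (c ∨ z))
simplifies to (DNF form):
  True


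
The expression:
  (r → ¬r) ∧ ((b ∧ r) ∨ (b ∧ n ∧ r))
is never true.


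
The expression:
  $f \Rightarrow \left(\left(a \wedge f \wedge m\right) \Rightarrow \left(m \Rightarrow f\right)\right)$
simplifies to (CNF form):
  $\text{True}$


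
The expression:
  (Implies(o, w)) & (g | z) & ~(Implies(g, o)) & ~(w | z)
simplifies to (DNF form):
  g & ~o & ~w & ~z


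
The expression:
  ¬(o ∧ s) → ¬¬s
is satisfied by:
  {s: True}


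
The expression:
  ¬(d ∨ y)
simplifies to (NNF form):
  ¬d ∧ ¬y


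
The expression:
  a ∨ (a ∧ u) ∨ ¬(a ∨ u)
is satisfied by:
  {a: True, u: False}
  {u: False, a: False}
  {u: True, a: True}


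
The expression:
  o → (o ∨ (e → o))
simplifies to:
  True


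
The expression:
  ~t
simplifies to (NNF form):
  ~t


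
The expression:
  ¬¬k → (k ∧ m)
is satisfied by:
  {m: True, k: False}
  {k: False, m: False}
  {k: True, m: True}


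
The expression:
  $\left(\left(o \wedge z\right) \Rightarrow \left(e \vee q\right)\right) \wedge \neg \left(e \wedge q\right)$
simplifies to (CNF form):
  $\left(e \vee \neg e\right) \wedge \left(\neg e \vee \neg q\right) \wedge \left(e \vee q \vee \neg e\right) \wedge \left(e \vee \neg e \vee \neg o\right) \wedge \left(e \vee \neg e \vee \neg z\right) \wedge \left(q \vee \neg e \vee \neg q\right) \wedge \left(\neg e \vee \neg o \vee \neg q\right) \wedge \left(\neg e \vee \neg q \vee \neg z\right) \wedge \left(e \vee q \vee \neg e \vee \neg o\right) \wedge \left(e \vee q \vee \neg e \vee \neg z\right) \wedge \left(e \vee q \vee \neg o \vee \neg z\right) \wedge \left(e \vee \neg e \vee \neg o \vee \neg z\right) \wedge \left(q \vee \neg e \vee \neg o \vee \neg q\right) \wedge \left(q \vee \neg e \vee \neg q \vee \neg z\right) \wedge \left(q \vee \neg o \vee \neg q \vee \neg z\right) \wedge \left(\neg e \vee \neg o \vee \neg q \vee \neg z\right)$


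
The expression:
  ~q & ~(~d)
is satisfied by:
  {d: True, q: False}


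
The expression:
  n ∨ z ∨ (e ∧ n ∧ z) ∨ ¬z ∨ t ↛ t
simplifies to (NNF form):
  True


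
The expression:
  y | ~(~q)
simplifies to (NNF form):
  q | y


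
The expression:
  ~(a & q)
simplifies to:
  ~a | ~q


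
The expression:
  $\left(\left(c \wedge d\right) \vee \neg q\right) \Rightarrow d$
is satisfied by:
  {d: True, q: True}
  {d: True, q: False}
  {q: True, d: False}


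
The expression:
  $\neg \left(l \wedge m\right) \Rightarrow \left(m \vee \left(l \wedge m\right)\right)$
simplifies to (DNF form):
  $m$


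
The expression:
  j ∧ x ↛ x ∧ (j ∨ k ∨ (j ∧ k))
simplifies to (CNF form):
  False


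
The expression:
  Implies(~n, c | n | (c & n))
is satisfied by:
  {n: True, c: True}
  {n: True, c: False}
  {c: True, n: False}


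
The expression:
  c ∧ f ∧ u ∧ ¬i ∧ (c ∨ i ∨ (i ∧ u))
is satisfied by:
  {c: True, u: True, f: True, i: False}


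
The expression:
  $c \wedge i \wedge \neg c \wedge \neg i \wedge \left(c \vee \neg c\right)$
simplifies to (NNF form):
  $\text{False}$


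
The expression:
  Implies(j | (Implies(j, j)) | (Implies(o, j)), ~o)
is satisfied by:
  {o: False}


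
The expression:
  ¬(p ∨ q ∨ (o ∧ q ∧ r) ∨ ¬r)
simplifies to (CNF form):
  r ∧ ¬p ∧ ¬q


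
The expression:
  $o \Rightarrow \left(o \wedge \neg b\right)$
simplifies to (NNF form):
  $\neg b \vee \neg o$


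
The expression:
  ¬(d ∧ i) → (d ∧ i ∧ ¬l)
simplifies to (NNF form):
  d ∧ i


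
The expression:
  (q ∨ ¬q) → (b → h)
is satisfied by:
  {h: True, b: False}
  {b: False, h: False}
  {b: True, h: True}


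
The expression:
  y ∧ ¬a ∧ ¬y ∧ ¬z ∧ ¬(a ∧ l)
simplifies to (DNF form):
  False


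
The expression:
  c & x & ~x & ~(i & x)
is never true.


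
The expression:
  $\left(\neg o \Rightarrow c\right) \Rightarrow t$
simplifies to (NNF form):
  $t \vee \left(\neg c \wedge \neg o\right)$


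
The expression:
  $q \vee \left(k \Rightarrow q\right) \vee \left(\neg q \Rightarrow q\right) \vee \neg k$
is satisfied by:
  {q: True, k: False}
  {k: False, q: False}
  {k: True, q: True}


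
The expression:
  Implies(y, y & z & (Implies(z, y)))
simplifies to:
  z | ~y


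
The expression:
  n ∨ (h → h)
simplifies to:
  True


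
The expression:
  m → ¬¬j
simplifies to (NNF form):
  j ∨ ¬m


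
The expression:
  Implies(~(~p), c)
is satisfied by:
  {c: True, p: False}
  {p: False, c: False}
  {p: True, c: True}


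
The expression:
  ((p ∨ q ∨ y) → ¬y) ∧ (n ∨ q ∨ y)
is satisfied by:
  {n: True, q: True, y: False}
  {n: True, q: False, y: False}
  {q: True, n: False, y: False}


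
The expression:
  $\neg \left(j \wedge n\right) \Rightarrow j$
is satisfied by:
  {j: True}


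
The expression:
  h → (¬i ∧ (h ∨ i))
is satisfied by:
  {h: False, i: False}
  {i: True, h: False}
  {h: True, i: False}


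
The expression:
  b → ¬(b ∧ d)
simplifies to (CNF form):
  ¬b ∨ ¬d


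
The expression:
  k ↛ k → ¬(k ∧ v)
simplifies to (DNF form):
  True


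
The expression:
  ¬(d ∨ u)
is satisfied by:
  {u: False, d: False}


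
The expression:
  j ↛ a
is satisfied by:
  {j: True, a: False}


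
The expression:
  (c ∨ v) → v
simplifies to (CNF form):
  v ∨ ¬c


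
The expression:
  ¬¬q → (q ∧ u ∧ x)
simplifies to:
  (u ∧ x) ∨ ¬q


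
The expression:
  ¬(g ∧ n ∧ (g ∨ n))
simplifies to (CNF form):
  ¬g ∨ ¬n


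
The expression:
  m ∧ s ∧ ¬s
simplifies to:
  False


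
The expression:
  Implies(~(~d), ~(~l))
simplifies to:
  l | ~d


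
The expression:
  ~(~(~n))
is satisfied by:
  {n: False}


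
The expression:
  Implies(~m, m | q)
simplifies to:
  m | q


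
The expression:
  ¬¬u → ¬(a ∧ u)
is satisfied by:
  {u: False, a: False}
  {a: True, u: False}
  {u: True, a: False}


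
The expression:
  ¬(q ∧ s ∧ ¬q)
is always true.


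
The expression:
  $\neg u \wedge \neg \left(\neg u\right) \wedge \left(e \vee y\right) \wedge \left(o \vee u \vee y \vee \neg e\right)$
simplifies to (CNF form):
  $\text{False}$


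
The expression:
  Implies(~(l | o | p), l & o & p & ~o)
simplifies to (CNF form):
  l | o | p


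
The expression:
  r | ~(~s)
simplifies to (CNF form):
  r | s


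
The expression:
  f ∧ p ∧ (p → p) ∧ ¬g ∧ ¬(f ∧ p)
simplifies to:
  False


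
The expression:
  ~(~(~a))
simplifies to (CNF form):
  ~a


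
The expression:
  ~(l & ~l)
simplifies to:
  True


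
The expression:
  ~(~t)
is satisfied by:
  {t: True}


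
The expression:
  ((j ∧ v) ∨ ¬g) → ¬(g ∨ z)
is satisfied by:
  {g: True, z: False, v: False, j: False}
  {g: True, j: True, z: False, v: False}
  {g: True, v: True, z: False, j: False}
  {g: True, z: True, v: False, j: False}
  {g: True, j: True, z: True, v: False}
  {g: True, v: True, z: True, j: False}
  {j: False, z: False, v: False, g: False}
  {j: True, z: False, v: False, g: False}
  {v: True, j: False, z: False, g: False}
  {j: True, v: True, z: False, g: False}


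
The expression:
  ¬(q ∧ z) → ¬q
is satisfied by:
  {z: True, q: False}
  {q: False, z: False}
  {q: True, z: True}


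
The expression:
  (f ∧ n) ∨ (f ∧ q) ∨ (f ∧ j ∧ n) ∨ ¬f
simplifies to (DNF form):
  n ∨ q ∨ ¬f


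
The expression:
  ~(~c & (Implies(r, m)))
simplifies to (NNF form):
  c | (r & ~m)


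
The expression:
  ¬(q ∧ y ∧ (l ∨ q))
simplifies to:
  ¬q ∨ ¬y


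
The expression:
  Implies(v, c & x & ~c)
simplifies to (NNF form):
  ~v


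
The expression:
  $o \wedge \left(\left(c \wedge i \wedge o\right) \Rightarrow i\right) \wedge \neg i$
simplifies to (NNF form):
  $o \wedge \neg i$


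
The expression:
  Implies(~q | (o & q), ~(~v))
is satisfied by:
  {q: True, v: True, o: False}
  {v: True, o: False, q: False}
  {q: True, v: True, o: True}
  {v: True, o: True, q: False}
  {q: True, o: False, v: False}


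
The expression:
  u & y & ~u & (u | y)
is never true.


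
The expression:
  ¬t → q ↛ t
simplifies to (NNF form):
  q ∨ t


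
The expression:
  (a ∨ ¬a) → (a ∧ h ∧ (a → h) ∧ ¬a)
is never true.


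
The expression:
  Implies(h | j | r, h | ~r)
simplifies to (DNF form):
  h | ~r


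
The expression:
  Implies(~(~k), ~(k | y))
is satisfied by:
  {k: False}


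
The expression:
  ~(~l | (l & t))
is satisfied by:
  {l: True, t: False}


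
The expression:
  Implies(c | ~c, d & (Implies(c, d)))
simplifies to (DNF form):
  d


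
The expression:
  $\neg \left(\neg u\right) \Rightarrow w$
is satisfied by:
  {w: True, u: False}
  {u: False, w: False}
  {u: True, w: True}


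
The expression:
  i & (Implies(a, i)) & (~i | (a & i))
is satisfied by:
  {a: True, i: True}


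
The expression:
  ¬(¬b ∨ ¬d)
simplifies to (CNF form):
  b ∧ d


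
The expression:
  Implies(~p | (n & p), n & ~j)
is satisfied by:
  {p: True, j: False, n: False}
  {n: True, p: True, j: False}
  {n: True, j: False, p: False}
  {p: True, j: True, n: False}


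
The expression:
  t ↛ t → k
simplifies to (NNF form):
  True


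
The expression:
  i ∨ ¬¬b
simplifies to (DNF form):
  b ∨ i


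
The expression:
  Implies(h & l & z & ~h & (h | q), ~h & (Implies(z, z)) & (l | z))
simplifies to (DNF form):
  True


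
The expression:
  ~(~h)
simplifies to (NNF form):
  h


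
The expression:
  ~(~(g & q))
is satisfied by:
  {g: True, q: True}


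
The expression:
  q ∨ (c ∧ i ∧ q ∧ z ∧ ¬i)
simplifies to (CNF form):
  q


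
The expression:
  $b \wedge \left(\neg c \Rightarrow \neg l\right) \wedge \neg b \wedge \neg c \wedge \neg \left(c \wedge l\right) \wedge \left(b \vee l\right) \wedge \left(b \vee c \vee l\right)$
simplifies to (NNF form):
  $\text{False}$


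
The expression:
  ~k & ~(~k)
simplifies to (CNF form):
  False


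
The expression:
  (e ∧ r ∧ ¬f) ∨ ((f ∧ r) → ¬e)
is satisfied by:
  {e: False, r: False, f: False}
  {f: True, e: False, r: False}
  {r: True, e: False, f: False}
  {f: True, r: True, e: False}
  {e: True, f: False, r: False}
  {f: True, e: True, r: False}
  {r: True, e: True, f: False}


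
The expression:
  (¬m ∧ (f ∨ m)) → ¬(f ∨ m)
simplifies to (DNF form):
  m ∨ ¬f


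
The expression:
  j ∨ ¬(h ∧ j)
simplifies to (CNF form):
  True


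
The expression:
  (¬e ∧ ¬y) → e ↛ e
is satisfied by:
  {y: True, e: True}
  {y: True, e: False}
  {e: True, y: False}


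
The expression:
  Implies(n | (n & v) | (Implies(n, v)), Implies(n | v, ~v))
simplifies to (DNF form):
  ~v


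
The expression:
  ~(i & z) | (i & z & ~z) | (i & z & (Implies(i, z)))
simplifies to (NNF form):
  True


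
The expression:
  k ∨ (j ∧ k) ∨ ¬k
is always true.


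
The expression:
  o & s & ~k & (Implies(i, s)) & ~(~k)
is never true.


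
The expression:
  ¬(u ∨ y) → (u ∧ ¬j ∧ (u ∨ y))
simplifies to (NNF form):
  u ∨ y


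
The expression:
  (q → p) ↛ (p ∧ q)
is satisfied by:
  {q: False}


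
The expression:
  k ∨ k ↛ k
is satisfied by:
  {k: True}


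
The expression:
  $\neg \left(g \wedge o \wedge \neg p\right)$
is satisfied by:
  {p: True, g: False, o: False}
  {g: False, o: False, p: False}
  {o: True, p: True, g: False}
  {o: True, g: False, p: False}
  {p: True, g: True, o: False}
  {g: True, p: False, o: False}
  {o: True, g: True, p: True}


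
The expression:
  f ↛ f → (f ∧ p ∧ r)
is always true.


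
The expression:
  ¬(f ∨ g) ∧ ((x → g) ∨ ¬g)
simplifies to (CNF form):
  ¬f ∧ ¬g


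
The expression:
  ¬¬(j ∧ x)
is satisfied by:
  {j: True, x: True}


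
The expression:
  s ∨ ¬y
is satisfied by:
  {s: True, y: False}
  {y: False, s: False}
  {y: True, s: True}


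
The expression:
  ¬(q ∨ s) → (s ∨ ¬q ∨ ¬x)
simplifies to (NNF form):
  True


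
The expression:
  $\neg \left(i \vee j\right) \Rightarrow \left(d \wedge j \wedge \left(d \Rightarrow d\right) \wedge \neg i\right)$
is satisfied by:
  {i: True, j: True}
  {i: True, j: False}
  {j: True, i: False}


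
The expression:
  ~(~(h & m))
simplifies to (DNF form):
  h & m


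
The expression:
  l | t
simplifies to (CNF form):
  l | t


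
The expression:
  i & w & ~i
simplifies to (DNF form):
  False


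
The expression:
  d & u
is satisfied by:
  {u: True, d: True}


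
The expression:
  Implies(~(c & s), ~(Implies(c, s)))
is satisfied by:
  {c: True}


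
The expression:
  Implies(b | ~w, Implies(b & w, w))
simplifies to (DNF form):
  True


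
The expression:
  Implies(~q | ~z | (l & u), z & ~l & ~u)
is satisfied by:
  {q: True, z: True, l: False, u: False}
  {z: True, q: False, l: False, u: False}
  {q: True, u: True, z: True, l: False}
  {q: True, z: True, l: True, u: False}


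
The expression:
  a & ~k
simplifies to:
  a & ~k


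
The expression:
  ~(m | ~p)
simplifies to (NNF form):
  p & ~m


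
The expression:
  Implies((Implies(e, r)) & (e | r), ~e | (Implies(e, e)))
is always true.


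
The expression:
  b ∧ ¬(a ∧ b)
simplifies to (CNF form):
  b ∧ ¬a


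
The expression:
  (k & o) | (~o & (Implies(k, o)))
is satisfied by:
  {k: False, o: False}
  {o: True, k: True}


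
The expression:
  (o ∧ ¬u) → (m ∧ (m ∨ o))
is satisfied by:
  {m: True, u: True, o: False}
  {m: True, o: False, u: False}
  {u: True, o: False, m: False}
  {u: False, o: False, m: False}
  {m: True, u: True, o: True}
  {m: True, o: True, u: False}
  {u: True, o: True, m: False}


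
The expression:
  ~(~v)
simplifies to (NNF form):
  v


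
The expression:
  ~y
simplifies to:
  ~y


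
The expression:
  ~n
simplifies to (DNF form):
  ~n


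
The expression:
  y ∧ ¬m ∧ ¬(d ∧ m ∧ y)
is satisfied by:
  {y: True, m: False}


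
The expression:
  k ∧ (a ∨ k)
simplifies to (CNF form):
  k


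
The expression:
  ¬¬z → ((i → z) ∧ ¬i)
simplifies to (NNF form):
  ¬i ∨ ¬z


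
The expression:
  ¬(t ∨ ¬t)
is never true.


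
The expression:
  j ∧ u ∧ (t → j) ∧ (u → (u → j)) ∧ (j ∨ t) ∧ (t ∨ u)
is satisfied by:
  {j: True, u: True}


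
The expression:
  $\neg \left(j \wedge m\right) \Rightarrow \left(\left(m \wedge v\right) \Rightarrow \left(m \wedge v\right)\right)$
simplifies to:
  $\text{True}$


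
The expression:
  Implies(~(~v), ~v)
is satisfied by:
  {v: False}


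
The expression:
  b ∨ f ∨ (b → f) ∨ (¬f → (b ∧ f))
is always true.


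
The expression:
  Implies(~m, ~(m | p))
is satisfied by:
  {m: True, p: False}
  {p: False, m: False}
  {p: True, m: True}


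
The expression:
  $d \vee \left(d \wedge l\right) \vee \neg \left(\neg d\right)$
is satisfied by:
  {d: True}


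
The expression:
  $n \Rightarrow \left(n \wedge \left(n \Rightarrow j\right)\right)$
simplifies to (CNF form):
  $j \vee \neg n$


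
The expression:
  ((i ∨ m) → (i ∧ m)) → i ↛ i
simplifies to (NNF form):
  (i ∧ ¬m) ∨ (m ∧ ¬i)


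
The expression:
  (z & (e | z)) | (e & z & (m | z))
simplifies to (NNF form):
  z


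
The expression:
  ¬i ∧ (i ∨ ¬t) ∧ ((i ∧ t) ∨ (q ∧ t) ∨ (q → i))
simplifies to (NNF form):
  ¬i ∧ ¬q ∧ ¬t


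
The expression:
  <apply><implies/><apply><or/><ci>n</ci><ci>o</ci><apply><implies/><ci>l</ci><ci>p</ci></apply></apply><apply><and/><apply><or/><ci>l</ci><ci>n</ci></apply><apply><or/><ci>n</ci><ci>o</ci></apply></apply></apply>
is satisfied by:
  {n: True, o: True, l: True, p: False}
  {n: True, l: True, p: False, o: False}
  {n: True, o: True, l: True, p: True}
  {n: True, l: True, p: True, o: False}
  {n: True, o: True, p: False, l: False}
  {n: True, p: False, l: False, o: False}
  {n: True, o: True, p: True, l: False}
  {n: True, p: True, l: False, o: False}
  {o: True, l: True, p: False, n: False}
  {l: True, o: False, p: False, n: False}
  {o: True, l: True, p: True, n: False}


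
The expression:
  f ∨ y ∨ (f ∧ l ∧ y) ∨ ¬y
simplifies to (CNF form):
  True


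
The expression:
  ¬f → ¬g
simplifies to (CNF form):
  f ∨ ¬g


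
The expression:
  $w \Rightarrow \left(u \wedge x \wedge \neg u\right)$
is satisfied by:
  {w: False}


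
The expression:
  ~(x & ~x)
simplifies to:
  True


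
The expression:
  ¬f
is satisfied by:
  {f: False}


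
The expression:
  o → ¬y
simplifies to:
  ¬o ∨ ¬y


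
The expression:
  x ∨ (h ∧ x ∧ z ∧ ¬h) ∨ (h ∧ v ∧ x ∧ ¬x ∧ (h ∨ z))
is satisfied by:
  {x: True}


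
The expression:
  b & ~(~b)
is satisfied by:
  {b: True}


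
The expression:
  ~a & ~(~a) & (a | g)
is never true.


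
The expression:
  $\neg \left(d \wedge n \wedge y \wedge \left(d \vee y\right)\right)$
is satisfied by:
  {y: False, d: False, n: False}
  {n: True, y: False, d: False}
  {d: True, y: False, n: False}
  {n: True, d: True, y: False}
  {y: True, n: False, d: False}
  {n: True, y: True, d: False}
  {d: True, y: True, n: False}


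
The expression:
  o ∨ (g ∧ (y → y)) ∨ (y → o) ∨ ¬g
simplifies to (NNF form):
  True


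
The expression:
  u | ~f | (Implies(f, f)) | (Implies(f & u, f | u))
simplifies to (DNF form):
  True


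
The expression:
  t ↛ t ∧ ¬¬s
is never true.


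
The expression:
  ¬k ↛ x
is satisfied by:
  {x: True, k: False}
  {k: False, x: False}
  {k: True, x: True}


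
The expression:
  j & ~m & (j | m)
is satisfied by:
  {j: True, m: False}


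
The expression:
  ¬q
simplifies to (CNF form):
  ¬q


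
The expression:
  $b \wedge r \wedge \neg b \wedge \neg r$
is never true.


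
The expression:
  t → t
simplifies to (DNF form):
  True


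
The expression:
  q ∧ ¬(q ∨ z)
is never true.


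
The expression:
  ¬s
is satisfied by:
  {s: False}


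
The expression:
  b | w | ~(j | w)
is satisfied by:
  {b: True, w: True, j: False}
  {b: True, w: False, j: False}
  {w: True, b: False, j: False}
  {b: False, w: False, j: False}
  {j: True, b: True, w: True}
  {j: True, b: True, w: False}
  {j: True, w: True, b: False}


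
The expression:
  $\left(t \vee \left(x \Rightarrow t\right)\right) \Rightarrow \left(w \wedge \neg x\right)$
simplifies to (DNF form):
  $\left(w \wedge \neg x\right) \vee \left(x \wedge \neg t\right)$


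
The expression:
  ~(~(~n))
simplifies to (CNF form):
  ~n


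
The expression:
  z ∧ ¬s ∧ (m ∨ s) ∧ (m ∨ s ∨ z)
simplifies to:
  m ∧ z ∧ ¬s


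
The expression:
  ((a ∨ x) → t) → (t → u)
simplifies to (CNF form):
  u ∨ ¬t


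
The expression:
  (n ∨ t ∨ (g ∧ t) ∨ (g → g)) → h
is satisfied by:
  {h: True}


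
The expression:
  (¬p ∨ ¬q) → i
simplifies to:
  i ∨ (p ∧ q)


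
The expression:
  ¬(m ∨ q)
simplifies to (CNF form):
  ¬m ∧ ¬q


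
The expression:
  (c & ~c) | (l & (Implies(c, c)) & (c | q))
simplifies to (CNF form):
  l & (c | q)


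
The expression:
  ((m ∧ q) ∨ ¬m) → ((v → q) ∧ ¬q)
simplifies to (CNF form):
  ¬q ∧ (m ∨ ¬v)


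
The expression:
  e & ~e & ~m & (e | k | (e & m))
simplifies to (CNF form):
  False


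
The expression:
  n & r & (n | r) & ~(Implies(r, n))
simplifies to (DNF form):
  False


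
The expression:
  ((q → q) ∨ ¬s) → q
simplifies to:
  q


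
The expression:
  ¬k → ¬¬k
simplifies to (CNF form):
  k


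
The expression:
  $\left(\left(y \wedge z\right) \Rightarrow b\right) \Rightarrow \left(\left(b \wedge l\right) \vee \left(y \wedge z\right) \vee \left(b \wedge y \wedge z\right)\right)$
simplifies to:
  $\left(b \vee y\right) \wedge \left(b \vee z\right) \wedge \left(l \vee y\right) \wedge \left(l \vee z\right)$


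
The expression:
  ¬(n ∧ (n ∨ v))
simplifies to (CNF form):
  ¬n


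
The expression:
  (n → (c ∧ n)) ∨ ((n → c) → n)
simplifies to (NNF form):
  True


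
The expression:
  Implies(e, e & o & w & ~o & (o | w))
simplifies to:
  ~e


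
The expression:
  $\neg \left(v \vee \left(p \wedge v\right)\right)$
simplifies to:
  $\neg v$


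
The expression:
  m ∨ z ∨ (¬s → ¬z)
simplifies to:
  True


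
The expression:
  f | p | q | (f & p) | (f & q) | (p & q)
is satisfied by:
  {q: True, p: True, f: True}
  {q: True, p: True, f: False}
  {q: True, f: True, p: False}
  {q: True, f: False, p: False}
  {p: True, f: True, q: False}
  {p: True, f: False, q: False}
  {f: True, p: False, q: False}


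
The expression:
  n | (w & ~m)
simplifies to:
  n | (w & ~m)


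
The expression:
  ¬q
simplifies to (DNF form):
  ¬q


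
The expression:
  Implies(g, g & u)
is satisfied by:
  {u: True, g: False}
  {g: False, u: False}
  {g: True, u: True}


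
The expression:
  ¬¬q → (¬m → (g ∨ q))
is always true.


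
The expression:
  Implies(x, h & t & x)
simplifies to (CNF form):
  (h | ~x) & (t | ~x)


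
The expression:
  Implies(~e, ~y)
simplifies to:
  e | ~y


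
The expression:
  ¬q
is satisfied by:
  {q: False}


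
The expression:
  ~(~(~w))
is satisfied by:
  {w: False}


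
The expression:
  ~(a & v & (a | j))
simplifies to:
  ~a | ~v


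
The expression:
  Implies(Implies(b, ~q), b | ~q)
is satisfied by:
  {b: True, q: False}
  {q: False, b: False}
  {q: True, b: True}


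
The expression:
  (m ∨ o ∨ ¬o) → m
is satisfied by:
  {m: True}


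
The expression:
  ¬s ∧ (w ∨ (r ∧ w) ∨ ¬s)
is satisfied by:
  {s: False}


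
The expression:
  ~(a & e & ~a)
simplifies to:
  True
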